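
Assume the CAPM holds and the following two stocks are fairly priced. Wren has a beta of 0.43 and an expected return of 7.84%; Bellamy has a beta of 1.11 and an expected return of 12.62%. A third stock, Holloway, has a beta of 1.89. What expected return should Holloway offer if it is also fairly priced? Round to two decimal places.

18.10%

MRP (SML slope) = (12.62% − 7.84%) / (1.11 − 0.43) = 4.78% / 0.68 = 7.0294%
R_f (intercept) = 7.84% − 0.43 × 7.0294% = 4.8174%
E(R_Holloway) = R_f + β × MRP = 4.8174% + 1.89 × 7.0294% = 18.10%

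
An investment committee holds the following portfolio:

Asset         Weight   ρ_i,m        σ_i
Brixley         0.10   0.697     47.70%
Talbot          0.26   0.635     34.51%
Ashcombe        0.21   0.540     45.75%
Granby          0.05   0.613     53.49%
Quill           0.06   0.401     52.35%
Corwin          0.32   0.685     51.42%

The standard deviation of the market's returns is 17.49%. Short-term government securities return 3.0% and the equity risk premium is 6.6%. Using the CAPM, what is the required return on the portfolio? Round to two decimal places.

13.71%

β_Brixley = 0.697 × 47.70% / 17.49% = 1.9009
β_Talbot = 0.635 × 34.51% / 17.49% = 1.2529
β_Ashcombe = 0.540 × 45.75% / 17.49% = 1.4125
β_Granby = 0.613 × 53.49% / 17.49% = 1.8747
β_Quill = 0.401 × 52.35% / 17.49% = 1.2002
β_Corwin = 0.685 × 51.42% / 17.49% = 2.0139
β_P = Σ w_i β_i = 0.10×1.9009 + 0.26×1.2529 + 0.21×1.4125 + 0.05×1.8747 + 0.06×1.2002 + 0.32×2.0139 = 1.6227
E(R_P) = R_f + β_P × MRP = 3.0% + 1.6227 × 6.6% = 13.71%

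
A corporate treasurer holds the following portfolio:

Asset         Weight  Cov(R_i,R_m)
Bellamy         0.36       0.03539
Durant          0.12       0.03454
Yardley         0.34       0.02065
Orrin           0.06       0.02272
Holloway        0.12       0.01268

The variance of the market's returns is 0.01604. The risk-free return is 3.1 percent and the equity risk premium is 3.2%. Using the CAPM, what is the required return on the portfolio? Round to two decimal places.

8.44%

β_Bellamy = 0.03539 / 0.01604 = 2.2064
β_Durant = 0.03454 / 0.01604 = 2.1534
β_Yardley = 0.02065 / 0.01604 = 1.2874
β_Orrin = 0.02272 / 0.01604 = 1.4165
β_Holloway = 0.01268 / 0.01604 = 0.7905
β_P = Σ w_i β_i = 0.36×2.2064 + 0.12×2.1534 + 0.34×1.2874 + 0.06×1.4165 + 0.12×0.7905 = 1.6703
E(R_P) = R_f + β_P × MRP = 3.1% + 1.6703 × 3.2% = 8.44%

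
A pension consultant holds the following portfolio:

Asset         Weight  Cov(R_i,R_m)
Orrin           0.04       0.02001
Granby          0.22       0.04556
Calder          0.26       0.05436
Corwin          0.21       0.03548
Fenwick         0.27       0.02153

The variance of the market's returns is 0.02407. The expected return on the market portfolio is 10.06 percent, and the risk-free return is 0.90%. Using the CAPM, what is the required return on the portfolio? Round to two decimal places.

β_Orrin = 0.02001 / 0.02407 = 0.8313
β_Granby = 0.04556 / 0.02407 = 1.8928
β_Calder = 0.05436 / 0.02407 = 2.2584
β_Corwin = 0.03548 / 0.02407 = 1.4740
β_Fenwick = 0.02153 / 0.02407 = 0.8945
β_P = Σ w_i β_i = 0.04×0.8313 + 0.22×1.8928 + 0.26×2.2584 + 0.21×1.4740 + 0.27×0.8945 = 1.5879
MRP = 10.06% − 0.90% = 9.16%
E(R_P) = R_f + β_P × MRP = 0.90% + 1.5879 × 9.16% = 15.45%

15.45%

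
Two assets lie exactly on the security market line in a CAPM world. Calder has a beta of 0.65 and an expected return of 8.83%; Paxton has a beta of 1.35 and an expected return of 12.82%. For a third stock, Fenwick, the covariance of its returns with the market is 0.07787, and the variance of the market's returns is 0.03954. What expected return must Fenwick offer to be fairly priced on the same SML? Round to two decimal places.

16.35%

MRP = (12.82% − 8.83%) / (1.35 − 0.65) = 5.7000%
R_f = 8.83% − 0.65 × 5.7000% = 5.1250%
β_Fenwick = Cov / Var(R_m) = 0.07787 / 0.03954 = 1.9694
E(R_Fenwick) = R_f + β × MRP = 5.1250% + 1.9694 × 5.7000% = 16.35%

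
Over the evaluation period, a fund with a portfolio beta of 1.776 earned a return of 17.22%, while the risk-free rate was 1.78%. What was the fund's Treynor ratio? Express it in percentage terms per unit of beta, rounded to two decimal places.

8.69%

Treynor = (R_P − R_f) / β_P = (17.22% − 1.78%) / 1.7760 = 15.44% / 1.7760 = 8.69%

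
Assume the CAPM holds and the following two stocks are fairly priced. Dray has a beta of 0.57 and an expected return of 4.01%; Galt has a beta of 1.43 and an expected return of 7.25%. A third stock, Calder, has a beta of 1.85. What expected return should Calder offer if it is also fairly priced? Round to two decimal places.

8.83%

MRP (SML slope) = (7.25% − 4.01%) / (1.43 − 0.57) = 3.24% / 0.86 = 3.7674%
R_f (intercept) = 4.01% − 0.57 × 3.7674% = 1.8626%
E(R_Calder) = R_f + β × MRP = 1.8626% + 1.85 × 3.7674% = 8.83%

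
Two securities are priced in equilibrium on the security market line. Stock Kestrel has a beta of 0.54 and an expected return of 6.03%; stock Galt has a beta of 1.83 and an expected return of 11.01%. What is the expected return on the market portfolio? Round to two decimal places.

7.81%

Both satisfy E(R) = R_f + β·MRP, so the slope of the SML is
MRP = (11.01% − 6.03%) / (1.83 − 0.54) = 4.98% / 1.29 = 3.8605%
R_f = E(R_Kestrel) − β_Kestrel·MRP = 6.03% − 0.54 × 3.8605% = 3.9453%
E(R_m) = R_f + MRP = 3.9453% + 3.8605% = 7.81%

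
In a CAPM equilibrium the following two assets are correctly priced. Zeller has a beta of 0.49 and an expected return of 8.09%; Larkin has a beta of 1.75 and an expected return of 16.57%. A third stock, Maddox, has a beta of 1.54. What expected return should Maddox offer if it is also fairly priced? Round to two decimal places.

15.16%

MRP (SML slope) = (16.57% − 8.09%) / (1.75 − 0.49) = 8.48% / 1.26 = 6.7302%
R_f (intercept) = 8.09% − 0.49 × 6.7302% = 4.7922%
E(R_Maddox) = R_f + β × MRP = 4.7922% + 1.54 × 6.7302% = 15.16%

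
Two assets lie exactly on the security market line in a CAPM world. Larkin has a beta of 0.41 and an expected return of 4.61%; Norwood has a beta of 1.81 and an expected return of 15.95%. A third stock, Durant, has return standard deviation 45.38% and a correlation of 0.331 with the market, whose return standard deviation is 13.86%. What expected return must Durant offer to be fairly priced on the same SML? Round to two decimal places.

MRP = (15.95% − 4.61%) / (1.81 − 0.41) = 8.1000%
R_f = 4.61% − 0.41 × 8.1000% = 1.2890%
β_Durant = ρ·σ_i/σ_m = 0.331 × 45.38 / 13.86 = 1.0838
E(R_Durant) = R_f + β × MRP = 1.2890% + 1.0838 × 8.1000% = 10.07%

10.07%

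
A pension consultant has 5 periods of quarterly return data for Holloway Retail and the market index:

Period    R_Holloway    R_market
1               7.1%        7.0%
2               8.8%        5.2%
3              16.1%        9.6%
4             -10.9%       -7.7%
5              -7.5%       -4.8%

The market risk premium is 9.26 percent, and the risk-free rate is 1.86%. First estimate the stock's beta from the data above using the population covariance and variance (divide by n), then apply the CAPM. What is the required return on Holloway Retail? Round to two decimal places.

15.54%

Mean R_i = (7.1 + 8.8 + 16.1 − 10.9 − 7.5) / 5 = 2.7200%
Mean R_m = (7.0 + 5.2 + 9.6 − 7.7 − 4.8) / 5 = 1.8600%
Σ(R_i − R̄_i)(R_m − R̄_m) = 344.6540  ⇒  Cov = 344.6540 / 5 = 68.9308
Σ(R_m − R̄_m)² = 233.2320  ⇒  Var(R_m) = 233.2320 / 5 = 46.6464
β = Cov / Var(R_m) = 68.9308 / 46.6464 = 1.4777
E(R) = R_f + β × MRP = 1.86% + 1.4777 × 9.26% = 15.54%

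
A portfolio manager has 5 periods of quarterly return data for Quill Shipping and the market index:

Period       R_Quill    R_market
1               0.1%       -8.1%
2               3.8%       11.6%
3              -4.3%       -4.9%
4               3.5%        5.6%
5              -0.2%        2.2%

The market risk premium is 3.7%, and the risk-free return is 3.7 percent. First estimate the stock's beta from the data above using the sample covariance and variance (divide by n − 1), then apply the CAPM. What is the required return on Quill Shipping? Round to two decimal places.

Mean R_i = (0.1 + 3.8 − 4.3 + 3.5 − 0.2) / 5 = 0.5800%
Mean R_m = (-8.1 + 11.6 − 4.9 + 5.6 + 2.2) / 5 = 1.2800%
Σ(R_i − R̄_i)(R_m − R̄_m) = 79.7880  ⇒  Cov = 79.7880 / 4 = 19.9470
Σ(R_m − R̄_m)² = 252.1880  ⇒  Var(R_m) = 252.1880 / 4 = 63.0470
β = Cov / Var(R_m) = 19.9470 / 63.0470 = 0.3164
E(R) = R_f + β × MRP = 3.7% + 0.3164 × 3.7% = 4.87%

4.87%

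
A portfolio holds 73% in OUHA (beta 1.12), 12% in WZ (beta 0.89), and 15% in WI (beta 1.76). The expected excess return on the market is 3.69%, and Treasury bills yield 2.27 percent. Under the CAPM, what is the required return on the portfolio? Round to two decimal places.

6.66%

β_P = Σ w_i β_i = 0.73×1.12 + 0.12×0.89 + 0.15×1.76 = 1.1884
E(R_P) = R_f + β_P × MRP = 2.27% + 1.1884 × 3.69% = 6.66%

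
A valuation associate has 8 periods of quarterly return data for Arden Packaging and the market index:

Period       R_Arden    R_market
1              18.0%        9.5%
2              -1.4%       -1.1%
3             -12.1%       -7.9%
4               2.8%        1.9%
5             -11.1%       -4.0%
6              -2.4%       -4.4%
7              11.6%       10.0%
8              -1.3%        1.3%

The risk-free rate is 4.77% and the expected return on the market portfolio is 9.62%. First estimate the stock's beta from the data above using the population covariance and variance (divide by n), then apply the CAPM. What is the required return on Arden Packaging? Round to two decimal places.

Mean R_i = (18.0 − 1.4 − 12.1 + 2.8 − 11.1 − 2.4 + 11.6 − 1.3) / 8 = 0.5125%
Mean R_m = (9.5 − 1.1 − 7.9 + 1.9 − 4.0 − 4.4 + 10.0 + 1.3) / 8 = 0.6625%
Σ(R_i − R̄_i)(R_m − R̄_m) = 440.0038  ⇒  Cov = 440.0038 / 8 = 55.0005
Σ(R_m − R̄_m)² = 291.0188  ⇒  Var(R_m) = 291.0188 / 8 = 36.3774
β = Cov / Var(R_m) = 55.0005 / 36.3774 = 1.5119
MRP = 9.62% − 4.77% = 4.85%
E(R) = R_f + β × MRP = 4.77% + 1.5119 × 4.85% = 12.10%

12.10%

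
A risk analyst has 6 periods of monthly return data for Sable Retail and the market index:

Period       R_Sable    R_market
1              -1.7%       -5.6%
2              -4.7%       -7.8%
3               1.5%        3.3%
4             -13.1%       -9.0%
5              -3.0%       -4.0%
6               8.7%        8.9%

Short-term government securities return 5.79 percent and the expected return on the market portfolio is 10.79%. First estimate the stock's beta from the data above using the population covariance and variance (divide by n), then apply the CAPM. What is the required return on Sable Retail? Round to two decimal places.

10.46%

Mean R_i = (-1.7 − 4.7 + 1.5 − 13.1 − 3.0 + 8.7) / 6 = -2.0500%
Mean R_m = (-5.6 − 7.8 + 3.3 − 9.0 − 4.0 + 8.9) / 6 = -2.3667%
Σ(R_i − R̄_i)(R_m − R̄_m) = 229.3500  ⇒  Cov = 229.3500 / 6 = 38.2250
Σ(R_m − R̄_m)² = 245.6933  ⇒  Var(R_m) = 245.6933 / 6 = 40.9489
β = Cov / Var(R_m) = 38.2250 / 40.9489 = 0.9335
MRP = 10.79% − 5.79% = 5.00%
E(R) = R_f + β × MRP = 5.79% + 0.9335 × 5.00% = 10.46%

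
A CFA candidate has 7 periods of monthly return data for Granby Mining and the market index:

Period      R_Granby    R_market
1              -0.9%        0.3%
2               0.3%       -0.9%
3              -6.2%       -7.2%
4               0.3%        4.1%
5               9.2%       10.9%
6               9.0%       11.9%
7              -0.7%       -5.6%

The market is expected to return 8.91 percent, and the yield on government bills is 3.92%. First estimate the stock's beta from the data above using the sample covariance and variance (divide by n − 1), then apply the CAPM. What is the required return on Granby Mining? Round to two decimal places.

Mean R_i = (-0.9 + 0.3 − 6.2 + 0.3 + 9.2 + 9.0 − 0.7) / 7 = 1.5714%
Mean R_m = (0.3 − 0.9 − 7.2 + 4.1 + 10.9 + 11.9 − 5.6) / 7 = 1.9286%
Σ(R_i − R̄_i)(R_m − R̄_m) = 235.4157  ⇒  Cov = 235.4157 / 6 = 39.2360
Σ(R_m − R̄_m)² = 335.2943  ⇒  Var(R_m) = 335.2943 / 6 = 55.8824
β = Cov / Var(R_m) = 39.2360 / 55.8824 = 0.7021
MRP = 8.91% − 3.92% = 4.99%
E(R) = R_f + β × MRP = 3.92% + 0.7021 × 4.99% = 7.42%

7.42%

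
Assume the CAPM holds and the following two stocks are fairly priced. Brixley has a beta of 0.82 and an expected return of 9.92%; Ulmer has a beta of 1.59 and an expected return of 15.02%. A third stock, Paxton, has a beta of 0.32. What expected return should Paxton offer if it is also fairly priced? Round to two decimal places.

MRP (SML slope) = (15.02% − 9.92%) / (1.59 − 0.82) = 5.10% / 0.77 = 6.6234%
R_f (intercept) = 9.92% − 0.82 × 6.6234% = 4.4888%
E(R_Paxton) = R_f + β × MRP = 4.4888% + 0.32 × 6.6234% = 6.61%

6.61%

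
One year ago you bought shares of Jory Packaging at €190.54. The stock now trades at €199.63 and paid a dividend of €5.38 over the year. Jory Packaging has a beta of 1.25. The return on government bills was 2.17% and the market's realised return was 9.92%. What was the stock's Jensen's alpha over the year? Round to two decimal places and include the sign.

-4.26%

Realised HPR = (P1 + D1 − P0) / P0 = (199.63 + 5.38 − 190.54) / 190.54 = 14.47 / 190.54 = 7.5942%
MRP = 9.92% − 2.17% = 7.75%
CAPM required = R_f + β·MRP = 2.17% + 1.25 × 7.75% = 11.8575%
α = realised − required = 7.5942% − 11.8575% = -4.26%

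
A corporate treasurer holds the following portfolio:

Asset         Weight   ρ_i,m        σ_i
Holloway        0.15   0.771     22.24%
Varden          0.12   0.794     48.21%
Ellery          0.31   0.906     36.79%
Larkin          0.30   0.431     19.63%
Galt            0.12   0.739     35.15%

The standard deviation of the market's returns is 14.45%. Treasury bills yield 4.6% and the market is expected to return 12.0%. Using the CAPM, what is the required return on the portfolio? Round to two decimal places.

16.46%

β_Holloway = 0.771 × 22.24% / 14.45% = 1.1866
β_Varden = 0.794 × 48.21% / 14.45% = 2.6490
β_Ellery = 0.906 × 36.79% / 14.45% = 2.3067
β_Larkin = 0.431 × 19.63% / 14.45% = 0.5855
β_Galt = 0.739 × 35.15% / 14.45% = 1.7976
β_P = Σ w_i β_i = 0.15×1.1866 + 0.12×2.6490 + 0.31×2.3067 + 0.30×0.5855 + 0.12×1.7976 = 1.6023
MRP = 12.0% − 4.6% = 7.40%
E(R_P) = R_f + β_P × MRP = 4.6% + 1.6023 × 7.4% = 16.46%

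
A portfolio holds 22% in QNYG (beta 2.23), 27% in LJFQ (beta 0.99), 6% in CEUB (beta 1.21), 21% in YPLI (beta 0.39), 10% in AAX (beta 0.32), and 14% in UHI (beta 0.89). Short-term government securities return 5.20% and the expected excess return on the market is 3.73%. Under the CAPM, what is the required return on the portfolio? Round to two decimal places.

β_P = Σ w_i β_i = 0.22×2.23 + 0.27×0.99 + 0.06×1.21 + 0.21×0.39 + 0.10×0.32 + 0.14×0.89 = 1.0690
E(R_P) = R_f + β_P × MRP = 5.20% + 1.0690 × 3.73% = 9.19%

9.19%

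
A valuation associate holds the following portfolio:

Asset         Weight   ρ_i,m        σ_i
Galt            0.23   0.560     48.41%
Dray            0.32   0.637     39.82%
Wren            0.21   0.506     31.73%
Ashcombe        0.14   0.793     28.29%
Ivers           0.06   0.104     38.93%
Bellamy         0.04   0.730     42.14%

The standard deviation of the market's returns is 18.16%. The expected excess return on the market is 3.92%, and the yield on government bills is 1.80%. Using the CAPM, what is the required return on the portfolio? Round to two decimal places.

β_Galt = 0.560 × 48.41% / 18.16% = 1.4928
β_Dray = 0.637 × 39.82% / 18.16% = 1.3968
β_Wren = 0.506 × 31.73% / 18.16% = 0.8841
β_Ashcombe = 0.793 × 28.29% / 18.16% = 1.2354
β_Ivers = 0.104 × 38.93% / 18.16% = 0.2229
β_Bellamy = 0.730 × 42.14% / 18.16% = 1.6940
β_P = Σ w_i β_i = 0.23×1.4928 + 0.32×1.3968 + 0.21×0.8841 + 0.14×1.2354 + 0.06×0.2229 + 0.04×1.6940 = 1.2301
E(R_P) = R_f + β_P × MRP = 1.80% + 1.2301 × 3.92% = 6.62%

6.62%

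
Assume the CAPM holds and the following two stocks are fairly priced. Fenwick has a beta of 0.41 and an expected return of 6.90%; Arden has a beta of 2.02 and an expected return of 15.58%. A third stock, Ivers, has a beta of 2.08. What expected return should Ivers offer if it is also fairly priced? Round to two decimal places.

MRP (SML slope) = (15.58% − 6.90%) / (2.02 − 0.41) = 8.68% / 1.61 = 5.3913%
R_f (intercept) = 6.90% − 0.41 × 5.3913% = 4.6896%
E(R_Ivers) = R_f + β × MRP = 4.6896% + 2.08 × 5.3913% = 15.90%

15.90%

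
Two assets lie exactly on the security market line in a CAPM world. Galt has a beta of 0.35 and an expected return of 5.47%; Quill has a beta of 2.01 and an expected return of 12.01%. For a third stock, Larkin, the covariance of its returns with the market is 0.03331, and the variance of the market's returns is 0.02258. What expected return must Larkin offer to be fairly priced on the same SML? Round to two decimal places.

9.90%

MRP = (12.01% − 5.47%) / (2.01 − 0.35) = 3.9398%
R_f = 5.47% − 0.35 × 3.9398% = 4.0911%
β_Larkin = Cov / Var(R_m) = 0.03331 / 0.02258 = 1.4752
E(R_Larkin) = R_f + β × MRP = 4.0911% + 1.4752 × 3.9398% = 9.90%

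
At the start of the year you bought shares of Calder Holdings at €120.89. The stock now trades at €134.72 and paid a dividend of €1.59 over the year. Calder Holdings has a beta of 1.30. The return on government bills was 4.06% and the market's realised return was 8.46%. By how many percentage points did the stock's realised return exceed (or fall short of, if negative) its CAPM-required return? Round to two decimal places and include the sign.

+2.98%

Realised HPR = (P1 + D1 − P0) / P0 = (134.72 + 1.59 − 120.89) / 120.89 = 15.42 / 120.89 = 12.7554%
MRP = 8.46% − 4.06% = 4.40%
CAPM required = R_f + β·MRP = 4.06% + 1.30 × 4.40% = 9.7800%
α = realised − required = 12.7554% − 9.7800% = +2.98%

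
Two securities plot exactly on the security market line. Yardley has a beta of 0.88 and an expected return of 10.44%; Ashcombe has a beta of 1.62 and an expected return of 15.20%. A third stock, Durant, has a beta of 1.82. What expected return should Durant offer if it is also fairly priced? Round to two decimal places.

16.49%

MRP (SML slope) = (15.20% − 10.44%) / (1.62 − 0.88) = 4.76% / 0.74 = 6.4324%
R_f (intercept) = 10.44% − 0.88 × 6.4324% = 4.7795%
E(R_Durant) = R_f + β × MRP = 4.7795% + 1.82 × 6.4324% = 16.49%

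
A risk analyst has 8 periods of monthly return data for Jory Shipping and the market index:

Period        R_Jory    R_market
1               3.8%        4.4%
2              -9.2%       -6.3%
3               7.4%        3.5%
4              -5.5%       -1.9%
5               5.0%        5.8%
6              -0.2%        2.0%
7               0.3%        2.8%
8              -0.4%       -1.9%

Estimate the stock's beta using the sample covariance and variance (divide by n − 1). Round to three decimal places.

1.215

Mean R_i = (3.8 − 9.2 + 7.4 − 5.5 + 5.0 − 0.2 + 0.3 − 0.4) / 8 = 0.1500%
Mean R_m = (4.4 − 6.3 + 3.5 − 1.9 + 5.8 + 2.0 + 2.8 − 1.9) / 8 = 1.0500%
Σ(R_i − R̄_i)(R_m − R̄_m) = 139.9700  ⇒  Cov = 139.9700 / 7 = 19.9957
Σ(R_m − R̄_m)² = 115.1800  ⇒  Var(R_m) = 115.1800 / 7 = 16.4543
β = Cov / Var(R_m) = 19.9957 / 16.4543 = 1.2152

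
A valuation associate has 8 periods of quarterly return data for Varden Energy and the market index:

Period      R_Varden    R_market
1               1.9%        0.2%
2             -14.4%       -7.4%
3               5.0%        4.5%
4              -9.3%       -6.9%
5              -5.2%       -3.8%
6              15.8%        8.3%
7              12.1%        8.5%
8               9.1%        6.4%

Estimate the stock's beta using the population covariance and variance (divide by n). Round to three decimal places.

1.586

Mean R_i = (1.9 − 14.4 + 5.0 − 9.3 − 5.2 + 15.8 + 12.1 + 9.1) / 8 = 1.8750%
Mean R_m = (0.2 − 7.4 + 4.5 − 6.9 − 3.8 + 8.3 + 8.5 + 6.4) / 8 = 1.2250%
Σ(R_i − R̄_i)(R_m − R̄_m) = 487.2250  ⇒  Cov = 487.2250 / 8 = 60.9031
Σ(R_m − R̄_m)² = 307.1950  ⇒  Var(R_m) = 307.1950 / 8 = 38.3994
β = Cov / Var(R_m) = 60.9031 / 38.3994 = 1.5860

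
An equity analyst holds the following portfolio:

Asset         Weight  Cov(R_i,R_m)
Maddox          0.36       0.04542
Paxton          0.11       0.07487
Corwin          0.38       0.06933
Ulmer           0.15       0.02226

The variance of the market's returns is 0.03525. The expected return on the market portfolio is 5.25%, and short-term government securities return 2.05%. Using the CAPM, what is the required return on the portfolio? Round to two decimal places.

6.98%

β_Maddox = 0.04542 / 0.03525 = 1.2885
β_Paxton = 0.07487 / 0.03525 = 2.1240
β_Corwin = 0.06933 / 0.03525 = 1.9668
β_Ulmer = 0.02226 / 0.03525 = 0.6315
β_P = Σ w_i β_i = 0.36×1.2885 + 0.11×2.1240 + 0.38×1.9668 + 0.15×0.6315 = 1.5396
MRP = 5.25% − 2.05% = 3.20%
E(R_P) = R_f + β_P × MRP = 2.05% + 1.5396 × 3.20% = 6.98%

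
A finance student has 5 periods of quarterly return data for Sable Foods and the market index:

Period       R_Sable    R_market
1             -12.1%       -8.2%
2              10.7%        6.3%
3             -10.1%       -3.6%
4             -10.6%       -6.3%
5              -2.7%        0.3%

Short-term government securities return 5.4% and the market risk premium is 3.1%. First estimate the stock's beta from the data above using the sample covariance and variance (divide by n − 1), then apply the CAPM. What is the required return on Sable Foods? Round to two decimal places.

10.33%

Mean R_i = (-12.1 + 10.7 − 10.1 − 10.6 − 2.7) / 5 = -4.9600%
Mean R_m = (-8.2 + 6.3 − 3.6 − 6.3 + 0.3) / 5 = -2.3000%
Σ(R_i − R̄_i)(R_m − R̄_m) = 211.9200  ⇒  Cov = 211.9200 / 4 = 52.9800
Σ(R_m − R̄_m)² = 133.2200  ⇒  Var(R_m) = 133.2200 / 4 = 33.3050
β = Cov / Var(R_m) = 52.9800 / 33.3050 = 1.5908
E(R) = R_f + β × MRP = 5.4% + 1.5908 × 3.1% = 10.33%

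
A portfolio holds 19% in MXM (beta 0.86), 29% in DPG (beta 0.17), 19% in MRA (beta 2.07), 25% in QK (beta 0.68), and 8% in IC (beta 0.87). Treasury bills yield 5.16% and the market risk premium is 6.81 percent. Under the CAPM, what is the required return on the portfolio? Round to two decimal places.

β_P = Σ w_i β_i = 0.19×0.86 + 0.29×0.17 + 0.19×2.07 + 0.25×0.68 + 0.08×0.87 = 0.8456
E(R_P) = R_f + β_P × MRP = 5.16% + 0.8456 × 6.81% = 10.92%

10.92%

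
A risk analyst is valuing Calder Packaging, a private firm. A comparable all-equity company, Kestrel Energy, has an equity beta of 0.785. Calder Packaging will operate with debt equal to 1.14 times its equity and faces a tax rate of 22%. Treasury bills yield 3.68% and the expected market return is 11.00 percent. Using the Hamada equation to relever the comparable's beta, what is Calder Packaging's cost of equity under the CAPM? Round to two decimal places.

14.54%

β_L = β_U × [1 + (1 − t)(D/E)] = 0.785 × [1 + (1 − 0.22) × 1.14]
    = 0.785 × [1 + 0.78 × 1.14] = 0.785 × 1.8892 = 1.4830
MRP = 11.00% − 3.68% = 7.32%
E(R) = R_f + β_L × MRP = 3.68% + 1.4830 × 7.32% = 14.54%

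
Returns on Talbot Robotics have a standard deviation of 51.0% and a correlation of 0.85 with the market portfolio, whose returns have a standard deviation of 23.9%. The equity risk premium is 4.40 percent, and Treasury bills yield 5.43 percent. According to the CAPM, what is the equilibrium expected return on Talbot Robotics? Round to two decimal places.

13.41%

β = ρ × σ_i / σ_m = 0.85 × 51.0% / 23.9% = 1.8138
E(R) = 5.43% + 1.8138 × 4.40% = 13.41%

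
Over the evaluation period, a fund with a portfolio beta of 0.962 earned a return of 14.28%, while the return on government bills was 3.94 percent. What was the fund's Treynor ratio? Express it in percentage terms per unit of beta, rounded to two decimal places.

10.75%

Treynor = (R_P − R_f) / β_P = (14.28% − 3.94%) / 0.9620 = 10.34% / 0.9620 = 10.75%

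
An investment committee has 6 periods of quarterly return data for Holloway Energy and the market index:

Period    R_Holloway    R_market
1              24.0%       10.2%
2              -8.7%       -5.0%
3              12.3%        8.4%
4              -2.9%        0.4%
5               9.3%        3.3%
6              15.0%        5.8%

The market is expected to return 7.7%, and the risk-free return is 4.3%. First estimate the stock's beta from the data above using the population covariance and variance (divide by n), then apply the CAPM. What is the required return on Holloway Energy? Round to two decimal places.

Mean R_i = (24.0 − 8.7 + 12.3 − 2.9 + 9.3 + 15.0) / 6 = 8.1667%
Mean R_m = (10.2 − 5.0 + 8.4 + 0.4 + 3.3 + 5.8) / 6 = 3.8500%
Σ(R_i − R̄_i)(R_m − R̄_m) = 319.5000  ⇒  Cov = 319.5000 / 6 = 53.2500
Σ(R_m − R̄_m)² = 155.3550  ⇒  Var(R_m) = 155.3550 / 6 = 25.8925
β = Cov / Var(R_m) = 53.2500 / 25.8925 = 2.0566
MRP = 7.7% − 4.3% = 3.40%
E(R) = R_f + β × MRP = 4.3% + 2.0566 × 3.4% = 11.29%

11.29%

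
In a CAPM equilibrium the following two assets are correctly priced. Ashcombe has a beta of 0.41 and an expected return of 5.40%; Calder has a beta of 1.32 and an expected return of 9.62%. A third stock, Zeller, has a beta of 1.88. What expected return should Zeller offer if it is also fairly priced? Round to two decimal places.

MRP (SML slope) = (9.62% − 5.40%) / (1.32 − 0.41) = 4.22% / 0.91 = 4.6374%
R_f (intercept) = 5.40% − 0.41 × 4.6374% = 3.4987%
E(R_Zeller) = R_f + β × MRP = 3.4987% + 1.88 × 4.6374% = 12.22%

12.22%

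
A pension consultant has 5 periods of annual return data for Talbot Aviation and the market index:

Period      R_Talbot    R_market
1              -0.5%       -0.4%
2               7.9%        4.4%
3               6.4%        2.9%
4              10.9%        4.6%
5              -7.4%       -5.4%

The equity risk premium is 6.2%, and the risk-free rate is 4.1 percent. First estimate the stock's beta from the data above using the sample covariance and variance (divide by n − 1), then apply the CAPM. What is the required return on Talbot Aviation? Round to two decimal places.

Mean R_i = (-0.5 + 7.9 + 6.4 + 10.9 − 7.4) / 5 = 3.4600%
Mean R_m = (-0.4 + 4.4 + 2.9 + 4.6 − 5.4) / 5 = 1.2200%
Σ(R_i − R̄_i)(R_m − R̄_m) = 122.5140  ⇒  Cov = 122.5140 / 4 = 30.6285
Σ(R_m − R̄_m)² = 70.8080  ⇒  Var(R_m) = 70.8080 / 4 = 17.7020
β = Cov / Var(R_m) = 30.6285 / 17.7020 = 1.7302
E(R) = R_f + β × MRP = 4.1% + 1.7302 × 6.2% = 14.83%

14.83%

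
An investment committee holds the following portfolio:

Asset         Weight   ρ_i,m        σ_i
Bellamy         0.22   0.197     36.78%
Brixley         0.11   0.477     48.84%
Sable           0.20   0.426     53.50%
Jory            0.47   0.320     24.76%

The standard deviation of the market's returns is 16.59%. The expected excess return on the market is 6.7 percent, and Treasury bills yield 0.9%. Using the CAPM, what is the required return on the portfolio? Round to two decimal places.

β_Bellamy = 0.197 × 36.78% / 16.59% = 0.4367
β_Brixley = 0.477 × 48.84% / 16.59% = 1.4043
β_Sable = 0.426 × 53.50% / 16.59% = 1.3738
β_Jory = 0.320 × 24.76% / 16.59% = 0.4776
β_P = Σ w_i β_i = 0.22×0.4367 + 0.11×1.4043 + 0.20×1.3738 + 0.47×0.4776 = 0.7498
E(R_P) = R_f + β_P × MRP = 0.9% + 0.7498 × 6.7% = 5.92%

5.92%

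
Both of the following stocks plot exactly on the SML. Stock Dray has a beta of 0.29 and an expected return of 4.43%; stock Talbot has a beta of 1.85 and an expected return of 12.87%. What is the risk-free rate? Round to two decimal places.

Both satisfy E(R) = R_f + β·MRP, so the slope of the SML is
MRP = (12.87% − 4.43%) / (1.85 − 0.29) = 8.44% / 1.56 = 5.4103%
R_f = E(R_Dray) − β_Dray·MRP = 4.43% − 0.29 × 5.4103% = 2.8610%

2.86%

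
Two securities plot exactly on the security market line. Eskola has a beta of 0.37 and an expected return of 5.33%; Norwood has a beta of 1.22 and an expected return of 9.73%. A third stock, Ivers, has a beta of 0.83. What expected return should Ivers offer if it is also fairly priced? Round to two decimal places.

MRP (SML slope) = (9.73% − 5.33%) / (1.22 − 0.37) = 4.40% / 0.85 = 5.1765%
R_f (intercept) = 5.33% − 0.37 × 5.1765% = 3.4147%
E(R_Ivers) = R_f + β × MRP = 3.4147% + 0.83 × 5.1765% = 7.71%

7.71%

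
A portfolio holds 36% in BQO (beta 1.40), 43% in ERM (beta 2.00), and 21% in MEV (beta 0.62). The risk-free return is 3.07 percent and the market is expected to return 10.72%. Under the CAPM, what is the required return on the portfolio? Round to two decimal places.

β_P = Σ w_i β_i = 0.36×1.40 + 0.43×2.00 + 0.21×0.62 = 1.4942
MRP = 10.72% − 3.07% = 7.65%
E(R_P) = R_f + β_P × MRP = 3.07% + 1.4942 × 7.65% = 14.50%

14.50%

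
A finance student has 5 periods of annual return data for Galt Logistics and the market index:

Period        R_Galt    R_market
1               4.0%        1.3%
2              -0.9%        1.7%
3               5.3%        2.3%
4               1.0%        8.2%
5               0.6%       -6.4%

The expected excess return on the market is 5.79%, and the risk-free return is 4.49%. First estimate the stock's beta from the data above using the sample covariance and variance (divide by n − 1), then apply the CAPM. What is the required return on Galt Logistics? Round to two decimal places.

Mean R_i = (4.0 − 0.9 + 5.3 + 1.0 + 0.6) / 5 = 2.0000%
Mean R_m = (1.3 + 1.7 + 2.3 + 8.2 − 6.4) / 5 = 1.4200%
Σ(R_i − R̄_i)(R_m − R̄_m) = 6.0200  ⇒  Cov = 6.0200 / 4 = 1.5050
Σ(R_m − R̄_m)² = 107.9880  ⇒  Var(R_m) = 107.9880 / 4 = 26.9970
β = Cov / Var(R_m) = 1.5050 / 26.9970 = 0.0557
E(R) = R_f + β × MRP = 4.49% + 0.0557 × 5.79% = 4.81%

4.81%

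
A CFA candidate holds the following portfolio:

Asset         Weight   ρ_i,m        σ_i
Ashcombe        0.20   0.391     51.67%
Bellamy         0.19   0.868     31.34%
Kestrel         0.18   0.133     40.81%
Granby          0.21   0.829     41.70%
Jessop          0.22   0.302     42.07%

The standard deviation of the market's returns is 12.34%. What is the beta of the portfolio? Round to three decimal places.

β_Ashcombe = 0.391 × 51.67% / 12.34% = 1.6372
β_Bellamy = 0.868 × 31.34% / 12.34% = 2.2045
β_Kestrel = 0.133 × 40.81% / 12.34% = 0.4398
β_Granby = 0.829 × 41.70% / 12.34% = 2.8014
β_Jessop = 0.302 × 42.07% / 12.34% = 1.0296
β_P = Σ w_i β_i = 0.20×1.6372 + 0.19×2.2045 + 0.18×0.4398 + 0.21×2.8014 + 0.22×1.0296 = 1.6403

1.640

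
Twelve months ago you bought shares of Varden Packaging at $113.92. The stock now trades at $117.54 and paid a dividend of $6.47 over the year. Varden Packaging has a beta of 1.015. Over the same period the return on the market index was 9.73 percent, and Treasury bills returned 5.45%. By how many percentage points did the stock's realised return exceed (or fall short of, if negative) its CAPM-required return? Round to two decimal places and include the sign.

-0.94%

Realised HPR = (P1 + D1 − P0) / P0 = (117.54 + 6.47 − 113.92) / 113.92 = 10.09 / 113.92 = 8.8571%
MRP = 9.73% − 5.45% = 4.28%
CAPM required = R_f + β·MRP = 5.45% + 1.015 × 4.28% = 9.79420%
α = realised − required = 8.8571% − 9.79420% = -0.94%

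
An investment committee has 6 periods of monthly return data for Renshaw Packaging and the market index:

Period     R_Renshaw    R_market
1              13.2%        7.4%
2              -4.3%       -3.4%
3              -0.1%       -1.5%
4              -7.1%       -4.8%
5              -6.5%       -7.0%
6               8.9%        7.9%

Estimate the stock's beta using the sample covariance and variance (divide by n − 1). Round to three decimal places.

1.299

Mean R_i = (13.2 − 4.3 − 0.1 − 7.1 − 6.5 + 8.9) / 6 = 0.6833%
Mean R_m = (7.4 − 3.4 − 1.5 − 4.8 − 7.0 + 7.9) / 6 = -0.2333%
Σ(R_i − R̄_i)(R_m − R̄_m) = 263.2967  ⇒  Cov = 263.2967 / 5 = 52.6593
Σ(R_m − R̄_m)² = 202.6933  ⇒  Var(R_m) = 202.6933 / 5 = 40.5387
β = Cov / Var(R_m) = 52.6593 / 40.5387 = 1.2990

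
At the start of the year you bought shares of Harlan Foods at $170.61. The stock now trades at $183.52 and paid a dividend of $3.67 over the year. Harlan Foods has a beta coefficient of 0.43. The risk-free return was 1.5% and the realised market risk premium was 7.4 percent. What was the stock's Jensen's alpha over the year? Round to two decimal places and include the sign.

Realised HPR = (P1 + D1 − P0) / P0 = (183.52 + 3.67 − 170.61) / 170.61 = 16.58 / 170.61 = 9.7181%
CAPM required = R_f + β·MRP = 1.5% + 0.43 × 7.4% = 4.6820%
α = realised − required = 9.7181% − 4.6820% = +5.04%

+5.04%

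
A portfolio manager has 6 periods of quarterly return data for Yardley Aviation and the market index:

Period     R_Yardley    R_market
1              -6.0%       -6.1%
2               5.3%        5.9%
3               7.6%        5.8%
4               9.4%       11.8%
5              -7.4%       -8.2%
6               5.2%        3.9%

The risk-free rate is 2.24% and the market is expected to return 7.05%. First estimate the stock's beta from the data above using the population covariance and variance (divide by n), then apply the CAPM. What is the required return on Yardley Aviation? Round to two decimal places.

Mean R_i = (-6.0 + 5.3 + 7.6 + 9.4 − 7.4 + 5.2) / 6 = 2.3500%
Mean R_m = (-6.1 + 5.9 + 5.8 + 11.8 − 8.2 + 3.9) / 6 = 2.1833%
Σ(R_i − R̄_i)(R_m − R̄_m) = 273.0450  ⇒  Cov = 273.0450 / 6 = 45.5075
Σ(R_m − R̄_m)² = 298.7483  ⇒  Var(R_m) = 298.7483 / 6 = 49.7914
β = Cov / Var(R_m) = 45.5075 / 49.7914 = 0.9140
MRP = 7.05% − 2.24% = 4.81%
E(R) = R_f + β × MRP = 2.24% + 0.9140 × 4.81% = 6.64%

6.64%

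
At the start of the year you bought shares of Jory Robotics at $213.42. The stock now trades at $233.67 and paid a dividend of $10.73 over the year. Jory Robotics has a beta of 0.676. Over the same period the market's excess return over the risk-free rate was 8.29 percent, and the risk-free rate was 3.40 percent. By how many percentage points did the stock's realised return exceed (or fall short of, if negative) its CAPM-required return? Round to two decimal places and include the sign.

+5.51%

Realised HPR = (P1 + D1 − P0) / P0 = (233.67 + 10.73 − 213.42) / 213.42 = 30.98 / 213.42 = 14.5160%
CAPM required = R_f + β·MRP = 3.40% + 0.676 × 8.29% = 9.00404%
α = realised − required = 14.5160% − 9.00404% = +5.51%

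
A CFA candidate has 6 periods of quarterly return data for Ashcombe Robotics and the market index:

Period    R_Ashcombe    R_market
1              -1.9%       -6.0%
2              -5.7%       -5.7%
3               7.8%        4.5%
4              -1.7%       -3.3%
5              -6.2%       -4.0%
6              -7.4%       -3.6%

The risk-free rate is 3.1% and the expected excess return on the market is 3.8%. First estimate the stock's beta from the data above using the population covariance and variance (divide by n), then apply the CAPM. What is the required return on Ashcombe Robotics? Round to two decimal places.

7.75%

Mean R_i = (-1.9 − 5.7 + 7.8 − 1.7 − 6.2 − 7.4) / 6 = -2.5167%
Mean R_m = (-6.0 − 5.7 + 4.5 − 3.3 − 4.0 − 3.6) / 6 = -3.0167%
Σ(R_i − R̄_i)(R_m − R̄_m) = 90.4883  ⇒  Cov = 90.4883 / 6 = 15.0814
Σ(R_m − R̄_m)² = 73.9883  ⇒  Var(R_m) = 73.9883 / 6 = 12.3314
β = Cov / Var(R_m) = 15.0814 / 12.3314 = 1.2230
E(R) = R_f + β × MRP = 3.1% + 1.2230 × 3.8% = 7.75%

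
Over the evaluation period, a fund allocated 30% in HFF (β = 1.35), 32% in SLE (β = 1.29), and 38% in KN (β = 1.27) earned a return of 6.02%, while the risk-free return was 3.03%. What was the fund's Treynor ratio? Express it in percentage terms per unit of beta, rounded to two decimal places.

2.30%

β_P = 0.30×1.35 + 0.32×1.29 + 0.38×1.27 = 1.3004
Treynor = (R_P − R_f) / β_P = (6.02% − 3.03%) / 1.3004 = 2.99% / 1.3004 = 2.30%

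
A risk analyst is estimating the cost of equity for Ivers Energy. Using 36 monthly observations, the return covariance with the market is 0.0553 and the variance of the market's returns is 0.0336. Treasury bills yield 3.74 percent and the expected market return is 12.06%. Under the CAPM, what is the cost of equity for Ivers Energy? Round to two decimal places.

17.43%

β = Cov(R_i, R_m) / Var(R_m) = 0.0553 / 0.0336 = 1.6458
MRP = 12.06% − 3.74% = 8.32%
E(R) = R_f + β × MRP = 3.74% + 1.6458 × 8.32% = 17.43%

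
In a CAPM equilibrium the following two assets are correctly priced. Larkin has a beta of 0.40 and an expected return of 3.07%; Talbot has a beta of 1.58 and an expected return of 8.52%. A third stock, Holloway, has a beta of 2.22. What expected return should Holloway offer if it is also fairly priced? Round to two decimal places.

MRP (SML slope) = (8.52% − 3.07%) / (1.58 − 0.40) = 5.45% / 1.18 = 4.6186%
R_f (intercept) = 3.07% − 0.40 × 4.6186% = 1.2226%
E(R_Holloway) = R_f + β × MRP = 1.2226% + 2.22 × 4.6186% = 11.48%

11.48%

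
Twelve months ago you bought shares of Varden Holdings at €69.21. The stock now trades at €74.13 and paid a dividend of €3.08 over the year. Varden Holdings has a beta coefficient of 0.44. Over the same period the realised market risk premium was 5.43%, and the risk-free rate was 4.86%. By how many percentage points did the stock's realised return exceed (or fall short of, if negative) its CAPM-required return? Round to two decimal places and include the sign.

+4.31%

Realised HPR = (P1 + D1 − P0) / P0 = (74.13 + 3.08 − 69.21) / 69.21 = 8.00 / 69.21 = 11.5590%
CAPM required = R_f + β·MRP = 4.86% + 0.44 × 5.43% = 7.2492%
α = realised − required = 11.5590% − 7.2492% = +4.31%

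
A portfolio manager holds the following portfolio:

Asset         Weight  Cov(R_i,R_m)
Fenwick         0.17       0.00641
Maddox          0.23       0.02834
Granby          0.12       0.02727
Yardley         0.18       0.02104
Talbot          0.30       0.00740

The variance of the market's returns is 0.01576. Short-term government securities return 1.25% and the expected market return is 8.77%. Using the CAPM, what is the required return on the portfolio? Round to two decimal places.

9.31%

β_Fenwick = 0.00641 / 0.01576 = 0.4067
β_Maddox = 0.02834 / 0.01576 = 1.7982
β_Granby = 0.02727 / 0.01576 = 1.7303
β_Yardley = 0.02104 / 0.01576 = 1.3350
β_Talbot = 0.00740 / 0.01576 = 0.4695
β_P = Σ w_i β_i = 0.17×0.4067 + 0.23×1.7982 + 0.12×1.7303 + 0.18×1.3350 + 0.30×0.4695 = 1.0715
MRP = 8.77% − 1.25% = 7.52%
E(R_P) = R_f + β_P × MRP = 1.25% + 1.0715 × 7.52% = 9.31%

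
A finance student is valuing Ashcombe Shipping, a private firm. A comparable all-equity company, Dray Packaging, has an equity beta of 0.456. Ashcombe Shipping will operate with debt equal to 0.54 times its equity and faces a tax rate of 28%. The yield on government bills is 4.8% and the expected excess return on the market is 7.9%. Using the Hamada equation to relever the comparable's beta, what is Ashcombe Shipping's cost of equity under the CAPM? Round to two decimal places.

β_L = β_U × [1 + (1 − t)(D/E)] = 0.456 × [1 + (1 − 0.28) × 0.54]
    = 0.456 × [1 + 0.72 × 0.54] = 0.456 × 1.3888 = 0.6333
E(R) = R_f + β_L × MRP = 4.8% + 0.6333 × 7.9% = 9.80%

9.80%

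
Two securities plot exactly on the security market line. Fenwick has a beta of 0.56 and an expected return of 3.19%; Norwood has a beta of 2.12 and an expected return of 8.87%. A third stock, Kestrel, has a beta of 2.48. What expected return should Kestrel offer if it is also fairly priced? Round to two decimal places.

MRP (SML slope) = (8.87% − 3.19%) / (2.12 − 0.56) = 5.68% / 1.56 = 3.6410%
R_f (intercept) = 3.19% − 0.56 × 3.6410% = 1.1510%
E(R_Kestrel) = R_f + β × MRP = 1.1510% + 2.48 × 3.6410% = 10.18%

10.18%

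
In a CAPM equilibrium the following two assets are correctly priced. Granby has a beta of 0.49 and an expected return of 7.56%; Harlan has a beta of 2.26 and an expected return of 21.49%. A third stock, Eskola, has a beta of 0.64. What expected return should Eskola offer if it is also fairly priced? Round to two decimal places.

MRP (SML slope) = (21.49% − 7.56%) / (2.26 − 0.49) = 13.93% / 1.77 = 7.8701%
R_f (intercept) = 7.56% − 0.49 × 7.8701% = 3.7037%
E(R_Eskola) = R_f + β × MRP = 3.7037% + 0.64 × 7.8701% = 8.74%

8.74%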